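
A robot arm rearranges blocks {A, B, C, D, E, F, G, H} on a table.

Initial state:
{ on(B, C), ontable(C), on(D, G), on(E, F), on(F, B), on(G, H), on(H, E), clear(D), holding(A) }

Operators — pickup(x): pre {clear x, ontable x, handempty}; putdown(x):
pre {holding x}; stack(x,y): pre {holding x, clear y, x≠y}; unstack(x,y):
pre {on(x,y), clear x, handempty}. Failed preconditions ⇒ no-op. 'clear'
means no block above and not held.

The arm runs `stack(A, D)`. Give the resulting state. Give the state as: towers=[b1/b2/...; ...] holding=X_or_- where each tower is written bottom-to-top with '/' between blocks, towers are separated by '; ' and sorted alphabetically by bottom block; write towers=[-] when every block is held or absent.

towers=[C/B/F/E/H/G/D/A] holding=-

before: towers=[C/B/F/E/H/G/D] holding=A
pre[stack(A, D)]: holding(A) ok, clear(D) ok, A≠D ok
all met → apply stack(A, D)
after:  towers=[C/B/F/E/H/G/D/A] holding=-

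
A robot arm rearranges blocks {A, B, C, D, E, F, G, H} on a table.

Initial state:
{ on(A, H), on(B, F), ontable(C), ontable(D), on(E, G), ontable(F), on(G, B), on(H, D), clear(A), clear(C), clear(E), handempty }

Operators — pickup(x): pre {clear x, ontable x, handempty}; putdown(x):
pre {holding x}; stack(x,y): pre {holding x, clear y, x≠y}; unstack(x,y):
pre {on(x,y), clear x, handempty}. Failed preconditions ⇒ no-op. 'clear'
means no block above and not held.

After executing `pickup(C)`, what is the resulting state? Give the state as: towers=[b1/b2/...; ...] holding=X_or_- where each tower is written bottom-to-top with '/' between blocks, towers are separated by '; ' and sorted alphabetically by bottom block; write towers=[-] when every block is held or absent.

towers=[D/H/A; F/B/G/E] holding=C

before: towers=[C; D/H/A; F/B/G/E] holding=-
pre[pickup(C)]: clear(C) yes, ontable(C) yes, handempty yes
all met → apply pickup(C)
after:  towers=[D/H/A; F/B/G/E] holding=C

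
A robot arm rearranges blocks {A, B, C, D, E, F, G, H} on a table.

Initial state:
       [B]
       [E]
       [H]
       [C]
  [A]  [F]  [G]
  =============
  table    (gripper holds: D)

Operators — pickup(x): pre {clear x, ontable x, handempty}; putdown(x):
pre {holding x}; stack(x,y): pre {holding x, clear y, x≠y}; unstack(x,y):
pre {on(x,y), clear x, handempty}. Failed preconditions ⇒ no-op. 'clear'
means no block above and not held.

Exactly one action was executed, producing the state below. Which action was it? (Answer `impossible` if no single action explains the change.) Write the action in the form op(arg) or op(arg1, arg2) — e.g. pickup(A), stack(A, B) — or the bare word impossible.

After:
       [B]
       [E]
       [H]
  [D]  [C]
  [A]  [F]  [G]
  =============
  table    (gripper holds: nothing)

target: towers=[A/D; F/C/H/E/B; G] holding=-
        putdown(D) → towers=[A; D; F/C/H/E/B; G] holding=-
       stack(D, G) → towers=[A; F/C/H/E/B; G/D] holding=-
       stack(D, A) → towers=[A/D; F/C/H/E/B; G] holding=-  ← match
       stack(D, B) → towers=[A; F/C/H/E/B/D; G] holding=-

stack(D, A)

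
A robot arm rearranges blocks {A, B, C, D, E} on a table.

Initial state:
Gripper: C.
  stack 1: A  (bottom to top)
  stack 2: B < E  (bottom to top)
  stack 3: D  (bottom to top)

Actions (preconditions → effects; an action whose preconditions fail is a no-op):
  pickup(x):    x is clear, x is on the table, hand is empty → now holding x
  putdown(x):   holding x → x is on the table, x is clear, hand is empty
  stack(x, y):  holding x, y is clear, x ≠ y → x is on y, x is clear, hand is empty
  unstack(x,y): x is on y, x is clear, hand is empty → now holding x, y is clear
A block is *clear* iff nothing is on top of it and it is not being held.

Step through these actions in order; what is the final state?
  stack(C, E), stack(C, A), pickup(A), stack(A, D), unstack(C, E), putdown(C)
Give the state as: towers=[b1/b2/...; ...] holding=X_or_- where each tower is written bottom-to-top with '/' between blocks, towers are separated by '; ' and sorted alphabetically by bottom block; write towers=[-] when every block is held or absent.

step 1 (stack(C, E)): towers=[A; B/E/C; D] holding=-
step 2 (stack(C, A)) [no-op]: towers=[A; B/E/C; D] holding=-
step 3 (pickup(A)): towers=[B/E/C; D] holding=A
step 4 (stack(A, D)): towers=[B/E/C; D/A] holding=-
step 5 (unstack(C, E)): towers=[B/E; D/A] holding=C
step 6 (putdown(C)): towers=[B/E; C; D/A] holding=-

towers=[B/E; C; D/A] holding=-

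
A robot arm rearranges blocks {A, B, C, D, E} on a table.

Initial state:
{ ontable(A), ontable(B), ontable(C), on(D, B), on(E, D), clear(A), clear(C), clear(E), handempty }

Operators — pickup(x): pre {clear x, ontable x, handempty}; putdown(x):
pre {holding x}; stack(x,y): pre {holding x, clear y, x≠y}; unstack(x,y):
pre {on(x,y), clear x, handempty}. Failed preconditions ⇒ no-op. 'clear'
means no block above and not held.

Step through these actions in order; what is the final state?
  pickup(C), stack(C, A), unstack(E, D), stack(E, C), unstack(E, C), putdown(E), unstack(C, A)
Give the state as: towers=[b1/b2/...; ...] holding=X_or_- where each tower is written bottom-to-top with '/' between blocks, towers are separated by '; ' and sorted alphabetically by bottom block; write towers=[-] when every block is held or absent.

step 1 (pickup(C)): towers=[A; B/D/E] holding=C
step 2 (stack(C, A)): towers=[A/C; B/D/E] holding=-
step 3 (unstack(E, D)): towers=[A/C; B/D] holding=E
step 4 (stack(E, C)): towers=[A/C/E; B/D] holding=-
step 5 (unstack(E, C)): towers=[A/C; B/D] holding=E
step 6 (putdown(E)): towers=[A/C; B/D; E] holding=-
step 7 (unstack(C, A)): towers=[A; B/D; E] holding=C

towers=[A; B/D; E] holding=C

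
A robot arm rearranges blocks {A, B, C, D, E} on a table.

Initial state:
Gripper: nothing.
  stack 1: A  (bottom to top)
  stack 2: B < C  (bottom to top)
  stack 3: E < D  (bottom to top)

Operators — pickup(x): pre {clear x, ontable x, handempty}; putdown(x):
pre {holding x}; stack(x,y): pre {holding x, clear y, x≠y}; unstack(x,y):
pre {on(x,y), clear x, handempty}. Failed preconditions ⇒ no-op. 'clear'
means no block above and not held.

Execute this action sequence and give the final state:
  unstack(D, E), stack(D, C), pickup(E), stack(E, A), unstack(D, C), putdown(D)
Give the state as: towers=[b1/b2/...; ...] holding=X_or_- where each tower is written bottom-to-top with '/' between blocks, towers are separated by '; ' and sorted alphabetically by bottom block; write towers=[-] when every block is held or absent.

step 1 (unstack(D, E)): towers=[A; B/C; E] holding=D
step 2 (stack(D, C)): towers=[A; B/C/D; E] holding=-
step 3 (pickup(E)): towers=[A; B/C/D] holding=E
step 4 (stack(E, A)): towers=[A/E; B/C/D] holding=-
step 5 (unstack(D, C)): towers=[A/E; B/C] holding=D
step 6 (putdown(D)): towers=[A/E; B/C; D] holding=-

towers=[A/E; B/C; D] holding=-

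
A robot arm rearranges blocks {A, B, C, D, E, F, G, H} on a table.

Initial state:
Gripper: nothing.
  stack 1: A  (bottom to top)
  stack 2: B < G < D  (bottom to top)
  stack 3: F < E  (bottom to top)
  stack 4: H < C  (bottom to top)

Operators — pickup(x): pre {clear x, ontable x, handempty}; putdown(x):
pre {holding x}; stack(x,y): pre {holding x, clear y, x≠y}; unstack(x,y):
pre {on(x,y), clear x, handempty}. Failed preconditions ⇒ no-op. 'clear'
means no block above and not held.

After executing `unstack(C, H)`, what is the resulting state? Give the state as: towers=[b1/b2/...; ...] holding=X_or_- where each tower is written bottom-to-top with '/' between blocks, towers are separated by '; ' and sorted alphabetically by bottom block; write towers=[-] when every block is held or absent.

before: towers=[A; B/G/D; F/E; H/C] holding=-
pre[unstack(C, H)]: on(C,H) yes, clear(C) yes, handempty yes
all met → apply unstack(C, H)
after:  towers=[A; B/G/D; F/E; H] holding=C

towers=[A; B/G/D; F/E; H] holding=C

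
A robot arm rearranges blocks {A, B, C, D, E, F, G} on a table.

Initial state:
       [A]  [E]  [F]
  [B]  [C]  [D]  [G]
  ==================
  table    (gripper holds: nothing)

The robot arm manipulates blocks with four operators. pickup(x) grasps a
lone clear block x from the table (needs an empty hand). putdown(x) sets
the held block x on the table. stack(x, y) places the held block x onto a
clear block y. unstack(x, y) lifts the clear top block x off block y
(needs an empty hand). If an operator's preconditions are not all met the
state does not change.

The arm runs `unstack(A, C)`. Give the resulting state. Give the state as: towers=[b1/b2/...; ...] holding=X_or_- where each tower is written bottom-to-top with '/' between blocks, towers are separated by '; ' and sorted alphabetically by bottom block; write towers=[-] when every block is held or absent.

before: towers=[B; C/A; D/E; G/F] holding=-
pre[unstack(A, C)]: on(A,C) yes, clear(A) yes, handempty yes
all met → apply unstack(A, C)
after:  towers=[B; C; D/E; G/F] holding=A

towers=[B; C; D/E; G/F] holding=A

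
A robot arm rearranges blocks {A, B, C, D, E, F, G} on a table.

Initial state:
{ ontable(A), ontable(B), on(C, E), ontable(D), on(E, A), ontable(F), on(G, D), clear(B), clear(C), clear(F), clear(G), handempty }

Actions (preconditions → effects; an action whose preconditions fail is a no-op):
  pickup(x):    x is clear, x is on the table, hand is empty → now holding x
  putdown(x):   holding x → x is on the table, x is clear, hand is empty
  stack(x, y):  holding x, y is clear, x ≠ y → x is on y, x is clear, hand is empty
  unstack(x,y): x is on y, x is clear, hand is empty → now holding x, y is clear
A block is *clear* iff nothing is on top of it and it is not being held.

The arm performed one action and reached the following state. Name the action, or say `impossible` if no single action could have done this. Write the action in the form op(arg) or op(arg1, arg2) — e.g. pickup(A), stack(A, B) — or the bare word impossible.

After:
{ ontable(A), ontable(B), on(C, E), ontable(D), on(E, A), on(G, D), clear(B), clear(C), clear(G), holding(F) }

pickup(F)

target: towers=[A/E/C; B; D/G] holding=F
         pickup(B) → towers=[A/E/C; D/G; F] holding=B
         pickup(F) → towers=[A/E/C; B; D/G] holding=F  ← match
     unstack(G, D) → towers=[A/E/C; B; D; F] holding=G
     unstack(C, E) → towers=[A/E; B; D/G; F] holding=C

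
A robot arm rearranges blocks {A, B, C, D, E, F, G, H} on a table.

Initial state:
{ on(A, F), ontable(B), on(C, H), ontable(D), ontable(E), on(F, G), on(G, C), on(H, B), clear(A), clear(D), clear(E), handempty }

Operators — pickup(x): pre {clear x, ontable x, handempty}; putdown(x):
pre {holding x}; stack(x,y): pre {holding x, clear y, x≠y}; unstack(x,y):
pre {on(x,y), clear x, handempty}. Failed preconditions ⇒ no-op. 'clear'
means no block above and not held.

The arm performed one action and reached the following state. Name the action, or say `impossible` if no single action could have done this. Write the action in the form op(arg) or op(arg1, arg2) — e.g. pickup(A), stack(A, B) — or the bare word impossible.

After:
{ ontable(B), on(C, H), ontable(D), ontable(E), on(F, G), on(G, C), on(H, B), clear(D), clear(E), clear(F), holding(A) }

unstack(A, F)

target: towers=[B/H/C/G/F; D; E] holding=A
     unstack(A, F) → towers=[B/H/C/G/F; D; E] holding=A  ← match
         pickup(E) → towers=[B/H/C/G/F/A; D] holding=E
         pickup(D) → towers=[B/H/C/G/F/A; E] holding=D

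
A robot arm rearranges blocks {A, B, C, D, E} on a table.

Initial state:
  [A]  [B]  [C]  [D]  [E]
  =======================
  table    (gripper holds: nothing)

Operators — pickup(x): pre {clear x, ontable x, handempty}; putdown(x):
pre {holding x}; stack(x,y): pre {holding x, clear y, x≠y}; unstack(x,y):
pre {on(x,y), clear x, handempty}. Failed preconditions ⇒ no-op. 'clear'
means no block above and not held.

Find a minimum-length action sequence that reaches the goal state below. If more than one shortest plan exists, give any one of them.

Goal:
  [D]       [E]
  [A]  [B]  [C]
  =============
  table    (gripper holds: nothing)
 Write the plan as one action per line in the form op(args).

pickup(D)
stack(D, A)
pickup(E)
stack(E, C)

step 1 (pickup(D)): towers=[A; B; C; E] holding=D
step 2 (stack(D, A)): towers=[A/D; B; C; E] holding=-
step 3 (pickup(E)): towers=[A/D; B; C] holding=E
step 4 (stack(E, C)): towers=[A/D; B; C/E] holding=-
goal check: towers=[A/D; B; C/E] holding=- — reached (length 4, optimal by BFS)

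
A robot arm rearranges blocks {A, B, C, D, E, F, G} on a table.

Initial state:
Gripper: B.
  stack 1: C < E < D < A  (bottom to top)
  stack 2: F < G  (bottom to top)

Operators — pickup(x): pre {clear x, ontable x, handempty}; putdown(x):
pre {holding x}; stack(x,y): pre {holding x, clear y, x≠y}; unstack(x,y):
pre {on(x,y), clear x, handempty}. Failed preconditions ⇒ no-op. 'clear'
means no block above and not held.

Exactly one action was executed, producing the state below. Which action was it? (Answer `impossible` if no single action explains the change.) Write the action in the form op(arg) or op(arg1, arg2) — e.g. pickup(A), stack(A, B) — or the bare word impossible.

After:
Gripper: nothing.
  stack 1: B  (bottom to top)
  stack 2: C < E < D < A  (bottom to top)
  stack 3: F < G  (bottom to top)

putdown(B)

target: towers=[B; C/E/D/A; F/G] holding=-
        putdown(B) → towers=[B; C/E/D/A; F/G] holding=-  ← match
       stack(B, G) → towers=[C/E/D/A; F/G/B] holding=-
       stack(B, A) → towers=[C/E/D/A/B; F/G] holding=-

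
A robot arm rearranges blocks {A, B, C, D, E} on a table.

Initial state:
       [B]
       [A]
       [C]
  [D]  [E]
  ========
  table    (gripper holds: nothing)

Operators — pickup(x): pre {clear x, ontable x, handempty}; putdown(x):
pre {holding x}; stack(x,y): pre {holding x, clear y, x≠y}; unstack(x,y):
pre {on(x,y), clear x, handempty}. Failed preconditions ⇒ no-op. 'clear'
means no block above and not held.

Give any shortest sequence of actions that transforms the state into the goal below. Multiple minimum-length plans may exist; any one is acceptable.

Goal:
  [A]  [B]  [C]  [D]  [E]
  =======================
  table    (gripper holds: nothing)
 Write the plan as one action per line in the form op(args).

step 1 (unstack(B, A)): towers=[D; E/C/A] holding=B
step 2 (putdown(B)): towers=[B; D; E/C/A] holding=-
step 3 (unstack(A, C)): towers=[B; D; E/C] holding=A
step 4 (putdown(A)): towers=[A; B; D; E/C] holding=-
step 5 (unstack(C, E)): towers=[A; B; D; E] holding=C
step 6 (putdown(C)): towers=[A; B; C; D; E] holding=-
goal check: towers=[A; B; C; D; E] holding=- — reached (length 6, optimal by BFS)

unstack(B, A)
putdown(B)
unstack(A, C)
putdown(A)
unstack(C, E)
putdown(C)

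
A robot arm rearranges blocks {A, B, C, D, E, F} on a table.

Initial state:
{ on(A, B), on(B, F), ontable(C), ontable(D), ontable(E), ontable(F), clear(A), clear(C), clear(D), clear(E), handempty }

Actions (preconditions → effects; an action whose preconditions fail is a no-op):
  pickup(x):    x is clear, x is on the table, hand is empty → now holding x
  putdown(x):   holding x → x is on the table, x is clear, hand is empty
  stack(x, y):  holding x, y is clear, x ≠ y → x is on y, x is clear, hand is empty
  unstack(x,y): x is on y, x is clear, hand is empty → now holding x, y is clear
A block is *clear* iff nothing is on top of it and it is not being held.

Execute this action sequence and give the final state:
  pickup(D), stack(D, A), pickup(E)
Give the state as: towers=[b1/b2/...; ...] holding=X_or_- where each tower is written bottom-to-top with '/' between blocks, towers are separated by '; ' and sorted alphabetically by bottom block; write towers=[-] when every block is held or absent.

step 1 (pickup(D)): towers=[C; E; F/B/A] holding=D
step 2 (stack(D, A)): towers=[C; E; F/B/A/D] holding=-
step 3 (pickup(E)): towers=[C; F/B/A/D] holding=E

towers=[C; F/B/A/D] holding=E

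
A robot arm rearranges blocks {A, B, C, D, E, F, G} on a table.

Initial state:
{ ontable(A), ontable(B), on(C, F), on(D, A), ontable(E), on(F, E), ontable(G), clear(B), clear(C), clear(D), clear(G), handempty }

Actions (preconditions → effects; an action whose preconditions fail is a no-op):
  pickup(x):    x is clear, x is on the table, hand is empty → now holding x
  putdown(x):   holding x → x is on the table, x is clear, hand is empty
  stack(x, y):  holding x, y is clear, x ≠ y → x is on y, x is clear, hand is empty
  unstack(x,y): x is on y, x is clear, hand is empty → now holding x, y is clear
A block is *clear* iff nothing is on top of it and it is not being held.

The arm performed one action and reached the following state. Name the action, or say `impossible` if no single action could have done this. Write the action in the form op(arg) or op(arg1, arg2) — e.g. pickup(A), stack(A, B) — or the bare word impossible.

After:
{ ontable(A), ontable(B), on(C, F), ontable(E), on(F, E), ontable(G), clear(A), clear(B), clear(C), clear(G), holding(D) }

unstack(D, A)

target: towers=[A; B; E/F/C; G] holding=D
         pickup(B) → towers=[A/D; E/F/C; G] holding=B
         pickup(G) → towers=[A/D; B; E/F/C] holding=G
     unstack(D, A) → towers=[A; B; E/F/C; G] holding=D  ← match
     unstack(C, F) → towers=[A/D; B; E/F; G] holding=C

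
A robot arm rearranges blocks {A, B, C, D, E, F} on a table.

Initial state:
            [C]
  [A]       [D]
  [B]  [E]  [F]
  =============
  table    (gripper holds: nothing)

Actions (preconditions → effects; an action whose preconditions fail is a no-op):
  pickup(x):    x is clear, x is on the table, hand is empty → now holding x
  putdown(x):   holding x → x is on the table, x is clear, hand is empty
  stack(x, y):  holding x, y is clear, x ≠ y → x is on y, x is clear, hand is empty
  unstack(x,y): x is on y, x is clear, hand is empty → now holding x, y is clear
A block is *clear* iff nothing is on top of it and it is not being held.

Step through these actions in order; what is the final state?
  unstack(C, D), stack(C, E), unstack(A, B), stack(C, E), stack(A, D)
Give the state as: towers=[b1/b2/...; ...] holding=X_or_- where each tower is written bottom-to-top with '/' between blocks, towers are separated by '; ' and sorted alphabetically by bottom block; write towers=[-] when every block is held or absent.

towers=[B; E/C; F/D/A] holding=-

step 1 (unstack(C, D)): towers=[B/A; E; F/D] holding=C
step 2 (stack(C, E)): towers=[B/A; E/C; F/D] holding=-
step 3 (unstack(A, B)): towers=[B; E/C; F/D] holding=A
step 4 (stack(C, E)) [no-op]: towers=[B; E/C; F/D] holding=A
step 5 (stack(A, D)): towers=[B; E/C; F/D/A] holding=-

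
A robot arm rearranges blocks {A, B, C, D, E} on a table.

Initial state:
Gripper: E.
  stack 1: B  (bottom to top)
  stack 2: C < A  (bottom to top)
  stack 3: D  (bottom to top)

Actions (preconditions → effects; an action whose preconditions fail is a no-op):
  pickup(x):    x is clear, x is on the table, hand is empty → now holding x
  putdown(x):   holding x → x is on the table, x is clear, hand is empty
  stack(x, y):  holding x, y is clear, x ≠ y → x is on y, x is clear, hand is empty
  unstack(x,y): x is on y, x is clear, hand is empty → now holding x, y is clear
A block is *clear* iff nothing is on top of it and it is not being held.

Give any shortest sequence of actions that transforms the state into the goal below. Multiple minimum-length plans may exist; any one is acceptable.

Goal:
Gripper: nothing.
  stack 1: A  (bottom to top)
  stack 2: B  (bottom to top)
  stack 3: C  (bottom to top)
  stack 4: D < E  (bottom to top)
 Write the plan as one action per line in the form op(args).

stack(E, D)
unstack(A, C)
putdown(A)

step 1 (stack(E, D)): towers=[B; C/A; D/E] holding=-
step 2 (unstack(A, C)): towers=[B; C; D/E] holding=A
step 3 (putdown(A)): towers=[A; B; C; D/E] holding=-
goal check: towers=[A; B; C; D/E] holding=- — reached (length 3, optimal by BFS)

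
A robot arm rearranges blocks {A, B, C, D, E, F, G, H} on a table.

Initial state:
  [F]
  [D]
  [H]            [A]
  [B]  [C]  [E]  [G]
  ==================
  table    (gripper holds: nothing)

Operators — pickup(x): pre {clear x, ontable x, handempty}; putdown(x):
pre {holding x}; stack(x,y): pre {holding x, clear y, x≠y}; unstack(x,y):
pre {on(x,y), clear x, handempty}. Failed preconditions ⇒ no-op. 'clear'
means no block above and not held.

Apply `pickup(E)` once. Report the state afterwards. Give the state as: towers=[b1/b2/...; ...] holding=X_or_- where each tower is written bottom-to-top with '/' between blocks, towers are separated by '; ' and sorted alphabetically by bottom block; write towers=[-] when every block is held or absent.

before: towers=[B/H/D/F; C; E; G/A] holding=-
pre[pickup(E)]: clear(E) yes, ontable(E) yes, handempty yes
all met → apply pickup(E)
after:  towers=[B/H/D/F; C; G/A] holding=E

towers=[B/H/D/F; C; G/A] holding=E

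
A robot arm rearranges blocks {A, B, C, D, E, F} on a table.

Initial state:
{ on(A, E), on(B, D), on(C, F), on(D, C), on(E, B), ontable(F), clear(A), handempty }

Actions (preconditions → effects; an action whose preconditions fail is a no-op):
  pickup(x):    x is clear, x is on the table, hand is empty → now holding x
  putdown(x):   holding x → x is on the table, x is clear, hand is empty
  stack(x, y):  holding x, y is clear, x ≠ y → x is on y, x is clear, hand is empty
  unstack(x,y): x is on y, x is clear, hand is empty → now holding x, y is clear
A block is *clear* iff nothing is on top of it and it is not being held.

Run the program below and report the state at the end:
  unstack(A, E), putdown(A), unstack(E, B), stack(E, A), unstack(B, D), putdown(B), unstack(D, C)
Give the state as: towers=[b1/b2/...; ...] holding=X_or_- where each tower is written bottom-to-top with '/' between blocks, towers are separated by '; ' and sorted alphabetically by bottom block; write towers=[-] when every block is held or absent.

step 1 (unstack(A, E)): towers=[F/C/D/B/E] holding=A
step 2 (putdown(A)): towers=[A; F/C/D/B/E] holding=-
step 3 (unstack(E, B)): towers=[A; F/C/D/B] holding=E
step 4 (stack(E, A)): towers=[A/E; F/C/D/B] holding=-
step 5 (unstack(B, D)): towers=[A/E; F/C/D] holding=B
step 6 (putdown(B)): towers=[A/E; B; F/C/D] holding=-
step 7 (unstack(D, C)): towers=[A/E; B; F/C] holding=D

towers=[A/E; B; F/C] holding=D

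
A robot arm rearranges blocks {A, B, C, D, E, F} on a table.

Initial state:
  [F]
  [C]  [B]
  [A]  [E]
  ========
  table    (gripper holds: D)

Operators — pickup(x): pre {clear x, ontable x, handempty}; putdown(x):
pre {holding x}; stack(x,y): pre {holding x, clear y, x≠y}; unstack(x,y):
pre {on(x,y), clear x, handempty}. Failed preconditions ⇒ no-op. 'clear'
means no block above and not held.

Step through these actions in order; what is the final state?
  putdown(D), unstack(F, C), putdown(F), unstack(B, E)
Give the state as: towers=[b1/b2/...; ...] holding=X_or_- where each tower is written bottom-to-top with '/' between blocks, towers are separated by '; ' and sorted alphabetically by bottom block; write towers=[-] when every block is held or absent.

towers=[A/C; D; E; F] holding=B

step 1 (putdown(D)): towers=[A/C/F; D; E/B] holding=-
step 2 (unstack(F, C)): towers=[A/C; D; E/B] holding=F
step 3 (putdown(F)): towers=[A/C; D; E/B; F] holding=-
step 4 (unstack(B, E)): towers=[A/C; D; E; F] holding=B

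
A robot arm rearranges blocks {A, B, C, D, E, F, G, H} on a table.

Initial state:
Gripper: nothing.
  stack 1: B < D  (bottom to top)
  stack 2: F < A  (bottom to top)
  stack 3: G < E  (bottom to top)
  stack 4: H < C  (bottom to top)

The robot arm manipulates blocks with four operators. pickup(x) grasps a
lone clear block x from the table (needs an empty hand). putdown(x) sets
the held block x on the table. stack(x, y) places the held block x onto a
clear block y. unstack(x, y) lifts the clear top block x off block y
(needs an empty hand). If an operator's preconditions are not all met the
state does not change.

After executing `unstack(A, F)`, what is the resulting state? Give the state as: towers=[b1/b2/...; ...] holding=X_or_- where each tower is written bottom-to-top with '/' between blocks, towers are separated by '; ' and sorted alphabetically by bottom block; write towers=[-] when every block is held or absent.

towers=[B/D; F; G/E; H/C] holding=A

before: towers=[B/D; F/A; G/E; H/C] holding=-
pre[unstack(A, F)]: on(A,F) ok, clear(A) ok, handempty ok
all met → apply unstack(A, F)
after:  towers=[B/D; F; G/E; H/C] holding=A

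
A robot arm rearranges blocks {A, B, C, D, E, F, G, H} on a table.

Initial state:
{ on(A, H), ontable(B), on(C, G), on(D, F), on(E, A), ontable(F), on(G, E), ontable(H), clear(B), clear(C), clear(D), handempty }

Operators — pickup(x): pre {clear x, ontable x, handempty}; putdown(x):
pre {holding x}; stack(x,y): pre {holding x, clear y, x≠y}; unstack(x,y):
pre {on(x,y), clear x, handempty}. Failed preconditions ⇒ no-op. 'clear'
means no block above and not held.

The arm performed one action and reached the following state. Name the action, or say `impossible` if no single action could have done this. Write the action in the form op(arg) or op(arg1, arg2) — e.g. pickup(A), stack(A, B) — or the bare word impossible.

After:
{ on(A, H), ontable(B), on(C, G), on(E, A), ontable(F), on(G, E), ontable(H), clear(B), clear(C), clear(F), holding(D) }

target: towers=[B; F; H/A/E/G/C] holding=D
         pickup(B) → towers=[F/D; H/A/E/G/C] holding=B
     unstack(D, F) → towers=[B; F; H/A/E/G/C] holding=D  ← match
     unstack(C, G) → towers=[B; F/D; H/A/E/G] holding=C

unstack(D, F)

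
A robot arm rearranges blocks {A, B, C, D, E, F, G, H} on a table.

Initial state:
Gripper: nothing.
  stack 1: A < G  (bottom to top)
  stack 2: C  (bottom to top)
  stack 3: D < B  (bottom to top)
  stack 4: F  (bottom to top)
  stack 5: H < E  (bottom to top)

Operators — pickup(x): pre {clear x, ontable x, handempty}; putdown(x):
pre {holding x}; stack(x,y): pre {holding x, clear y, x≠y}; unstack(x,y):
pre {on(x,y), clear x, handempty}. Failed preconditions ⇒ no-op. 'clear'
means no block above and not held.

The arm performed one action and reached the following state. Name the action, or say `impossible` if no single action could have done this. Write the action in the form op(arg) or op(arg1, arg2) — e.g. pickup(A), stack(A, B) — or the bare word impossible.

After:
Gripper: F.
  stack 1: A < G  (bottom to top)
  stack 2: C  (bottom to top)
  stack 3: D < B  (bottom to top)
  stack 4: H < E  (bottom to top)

pickup(F)

target: towers=[A/G; C; D/B; H/E] holding=F
     unstack(G, A) → towers=[A; C; D/B; F; H/E] holding=G
     unstack(E, H) → towers=[A/G; C; D/B; F; H] holding=E
     unstack(B, D) → towers=[A/G; C; D; F; H/E] holding=B
         pickup(F) → towers=[A/G; C; D/B; H/E] holding=F  ← match
         pickup(C) → towers=[A/G; D/B; F; H/E] holding=C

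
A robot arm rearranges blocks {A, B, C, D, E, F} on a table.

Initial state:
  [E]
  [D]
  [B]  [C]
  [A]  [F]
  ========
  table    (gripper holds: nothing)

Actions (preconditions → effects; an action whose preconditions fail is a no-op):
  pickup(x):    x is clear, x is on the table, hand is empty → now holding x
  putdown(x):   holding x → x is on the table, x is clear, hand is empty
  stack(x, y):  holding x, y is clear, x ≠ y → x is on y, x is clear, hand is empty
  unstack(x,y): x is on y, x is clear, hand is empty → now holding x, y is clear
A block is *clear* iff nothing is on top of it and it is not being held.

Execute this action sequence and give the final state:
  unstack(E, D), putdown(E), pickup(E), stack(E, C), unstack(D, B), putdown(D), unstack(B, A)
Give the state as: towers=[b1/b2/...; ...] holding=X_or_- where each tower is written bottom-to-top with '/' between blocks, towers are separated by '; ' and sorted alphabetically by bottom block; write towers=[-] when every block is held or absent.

towers=[A; D; F/C/E] holding=B

step 1 (unstack(E, D)): towers=[A/B/D; F/C] holding=E
step 2 (putdown(E)): towers=[A/B/D; E; F/C] holding=-
step 3 (pickup(E)): towers=[A/B/D; F/C] holding=E
step 4 (stack(E, C)): towers=[A/B/D; F/C/E] holding=-
step 5 (unstack(D, B)): towers=[A/B; F/C/E] holding=D
step 6 (putdown(D)): towers=[A/B; D; F/C/E] holding=-
step 7 (unstack(B, A)): towers=[A; D; F/C/E] holding=B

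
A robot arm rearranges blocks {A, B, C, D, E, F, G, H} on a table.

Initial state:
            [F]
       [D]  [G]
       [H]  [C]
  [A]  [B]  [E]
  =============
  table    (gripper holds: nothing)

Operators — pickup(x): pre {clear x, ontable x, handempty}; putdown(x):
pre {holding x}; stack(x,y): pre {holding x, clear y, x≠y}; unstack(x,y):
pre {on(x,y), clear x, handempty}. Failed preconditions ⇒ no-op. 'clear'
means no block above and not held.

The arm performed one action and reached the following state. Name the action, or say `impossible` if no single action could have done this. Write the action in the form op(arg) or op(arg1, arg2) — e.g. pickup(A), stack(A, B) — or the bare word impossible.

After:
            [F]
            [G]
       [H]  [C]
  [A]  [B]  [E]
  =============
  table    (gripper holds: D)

unstack(D, H)

target: towers=[A; B/H; E/C/G/F] holding=D
         pickup(A) → towers=[B/H/D; E/C/G/F] holding=A
     unstack(F, G) → towers=[A; B/H/D; E/C/G] holding=F
     unstack(D, H) → towers=[A; B/H; E/C/G/F] holding=D  ← match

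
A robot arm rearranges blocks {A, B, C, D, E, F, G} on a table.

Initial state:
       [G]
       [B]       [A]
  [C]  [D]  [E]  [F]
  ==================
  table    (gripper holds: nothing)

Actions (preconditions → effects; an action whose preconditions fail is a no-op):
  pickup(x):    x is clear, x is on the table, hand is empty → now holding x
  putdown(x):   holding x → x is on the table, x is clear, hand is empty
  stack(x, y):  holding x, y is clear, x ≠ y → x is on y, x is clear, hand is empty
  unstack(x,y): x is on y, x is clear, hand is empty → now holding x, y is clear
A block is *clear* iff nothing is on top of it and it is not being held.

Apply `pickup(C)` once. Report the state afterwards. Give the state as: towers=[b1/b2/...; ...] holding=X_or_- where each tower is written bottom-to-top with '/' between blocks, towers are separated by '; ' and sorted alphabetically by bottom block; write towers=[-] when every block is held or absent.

before: towers=[C; D/B/G; E; F/A] holding=-
pre[pickup(C)]: clear(C) yes, ontable(C) yes, handempty yes
all met → apply pickup(C)
after:  towers=[D/B/G; E; F/A] holding=C

towers=[D/B/G; E; F/A] holding=C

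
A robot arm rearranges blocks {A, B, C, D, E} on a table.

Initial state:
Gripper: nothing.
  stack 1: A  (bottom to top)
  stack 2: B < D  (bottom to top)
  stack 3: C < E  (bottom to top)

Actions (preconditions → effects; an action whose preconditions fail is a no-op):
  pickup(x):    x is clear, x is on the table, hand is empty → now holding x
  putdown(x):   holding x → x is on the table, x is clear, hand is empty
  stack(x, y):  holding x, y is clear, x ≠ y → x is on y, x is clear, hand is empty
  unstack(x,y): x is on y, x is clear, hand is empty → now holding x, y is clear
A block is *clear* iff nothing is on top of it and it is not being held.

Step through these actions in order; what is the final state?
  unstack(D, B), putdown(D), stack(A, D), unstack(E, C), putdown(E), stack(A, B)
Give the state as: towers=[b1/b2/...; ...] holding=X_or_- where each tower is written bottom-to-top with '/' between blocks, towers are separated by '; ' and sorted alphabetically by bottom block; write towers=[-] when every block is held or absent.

towers=[A; B; C; D; E] holding=-

step 1 (unstack(D, B)): towers=[A; B; C/E] holding=D
step 2 (putdown(D)): towers=[A; B; C/E; D] holding=-
step 3 (stack(A, D)) [no-op]: towers=[A; B; C/E; D] holding=-
step 4 (unstack(E, C)): towers=[A; B; C; D] holding=E
step 5 (putdown(E)): towers=[A; B; C; D; E] holding=-
step 6 (stack(A, B)) [no-op]: towers=[A; B; C; D; E] holding=-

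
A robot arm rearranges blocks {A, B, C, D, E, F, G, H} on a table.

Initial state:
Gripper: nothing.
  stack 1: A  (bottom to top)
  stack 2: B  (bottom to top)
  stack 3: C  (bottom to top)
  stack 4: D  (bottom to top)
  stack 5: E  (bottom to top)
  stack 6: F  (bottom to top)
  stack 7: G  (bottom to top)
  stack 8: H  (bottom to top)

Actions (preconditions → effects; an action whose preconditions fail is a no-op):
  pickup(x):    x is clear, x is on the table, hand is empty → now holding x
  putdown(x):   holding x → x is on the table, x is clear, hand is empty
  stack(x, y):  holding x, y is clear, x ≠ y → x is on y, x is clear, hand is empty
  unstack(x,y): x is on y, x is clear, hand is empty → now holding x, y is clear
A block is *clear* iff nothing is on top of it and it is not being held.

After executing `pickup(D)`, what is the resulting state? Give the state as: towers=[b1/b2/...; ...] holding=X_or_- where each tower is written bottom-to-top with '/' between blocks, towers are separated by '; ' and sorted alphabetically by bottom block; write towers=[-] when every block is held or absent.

before: towers=[A; B; C; D; E; F; G; H] holding=-
pre[pickup(D)]: clear(D) ✓, ontable(D) ✓, handempty ✓
all met → apply pickup(D)
after:  towers=[A; B; C; E; F; G; H] holding=D

towers=[A; B; C; E; F; G; H] holding=D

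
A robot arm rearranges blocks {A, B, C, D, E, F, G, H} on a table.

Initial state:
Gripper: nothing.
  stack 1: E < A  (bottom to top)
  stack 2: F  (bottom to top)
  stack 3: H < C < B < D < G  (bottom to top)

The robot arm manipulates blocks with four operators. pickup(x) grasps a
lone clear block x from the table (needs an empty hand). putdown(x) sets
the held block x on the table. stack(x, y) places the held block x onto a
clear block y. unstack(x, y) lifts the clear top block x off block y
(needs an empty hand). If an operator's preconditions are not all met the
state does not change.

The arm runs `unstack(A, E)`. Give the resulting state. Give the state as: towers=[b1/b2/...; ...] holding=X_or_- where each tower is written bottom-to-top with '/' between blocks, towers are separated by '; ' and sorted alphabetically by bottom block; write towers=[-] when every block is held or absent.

before: towers=[E/A; F; H/C/B/D/G] holding=-
pre[unstack(A, E)]: on(A,E) yes, clear(A) yes, handempty yes
all met → apply unstack(A, E)
after:  towers=[E; F; H/C/B/D/G] holding=A

towers=[E; F; H/C/B/D/G] holding=A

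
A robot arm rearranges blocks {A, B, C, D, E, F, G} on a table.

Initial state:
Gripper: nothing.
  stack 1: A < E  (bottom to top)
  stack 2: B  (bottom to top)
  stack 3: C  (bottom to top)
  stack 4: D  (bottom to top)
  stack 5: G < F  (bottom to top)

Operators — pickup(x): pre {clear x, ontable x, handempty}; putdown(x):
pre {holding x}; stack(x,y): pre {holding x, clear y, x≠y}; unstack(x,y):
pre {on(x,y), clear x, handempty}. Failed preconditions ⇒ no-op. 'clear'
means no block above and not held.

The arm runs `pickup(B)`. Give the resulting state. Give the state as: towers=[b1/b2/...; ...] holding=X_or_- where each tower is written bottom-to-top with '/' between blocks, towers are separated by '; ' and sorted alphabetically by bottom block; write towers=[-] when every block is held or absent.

before: towers=[A/E; B; C; D; G/F] holding=-
pre[pickup(B)]: clear(B) ok, ontable(B) ok, handempty ok
all met → apply pickup(B)
after:  towers=[A/E; C; D; G/F] holding=B

towers=[A/E; C; D; G/F] holding=B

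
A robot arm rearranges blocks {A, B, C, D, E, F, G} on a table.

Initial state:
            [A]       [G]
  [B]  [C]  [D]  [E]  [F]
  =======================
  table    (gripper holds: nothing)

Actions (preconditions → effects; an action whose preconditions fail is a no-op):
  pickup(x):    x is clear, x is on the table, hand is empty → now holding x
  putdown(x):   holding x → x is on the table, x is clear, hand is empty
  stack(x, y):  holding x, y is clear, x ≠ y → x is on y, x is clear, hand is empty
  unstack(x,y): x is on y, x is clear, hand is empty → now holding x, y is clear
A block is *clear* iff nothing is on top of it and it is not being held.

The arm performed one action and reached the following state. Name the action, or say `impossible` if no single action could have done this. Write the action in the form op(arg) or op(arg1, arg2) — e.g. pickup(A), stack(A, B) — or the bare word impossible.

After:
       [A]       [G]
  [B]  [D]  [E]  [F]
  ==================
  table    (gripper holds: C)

target: towers=[B; D/A; E; F/G] holding=C
         pickup(B) → towers=[C; D/A; E; F/G] holding=B
     unstack(G, F) → towers=[B; C; D/A; E; F] holding=G
     unstack(A, D) → towers=[B; C; D; E; F/G] holding=A
         pickup(E) → towers=[B; C; D/A; F/G] holding=E
         pickup(C) → towers=[B; D/A; E; F/G] holding=C  ← match

pickup(C)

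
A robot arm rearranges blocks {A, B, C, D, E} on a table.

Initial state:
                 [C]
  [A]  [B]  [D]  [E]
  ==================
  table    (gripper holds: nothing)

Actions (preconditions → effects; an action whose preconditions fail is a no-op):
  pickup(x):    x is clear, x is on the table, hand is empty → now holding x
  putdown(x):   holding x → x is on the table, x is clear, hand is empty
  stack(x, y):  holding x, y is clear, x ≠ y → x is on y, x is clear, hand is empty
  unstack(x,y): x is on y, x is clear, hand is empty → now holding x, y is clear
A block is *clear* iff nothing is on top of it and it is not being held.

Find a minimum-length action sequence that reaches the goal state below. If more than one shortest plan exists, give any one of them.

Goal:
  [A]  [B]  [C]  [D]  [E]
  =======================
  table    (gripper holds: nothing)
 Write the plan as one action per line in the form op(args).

step 1 (unstack(C, E)): towers=[A; B; D; E] holding=C
step 2 (putdown(C)): towers=[A; B; C; D; E] holding=-
goal check: towers=[A; B; C; D; E] holding=- — reached (length 2, optimal by BFS)

unstack(C, E)
putdown(C)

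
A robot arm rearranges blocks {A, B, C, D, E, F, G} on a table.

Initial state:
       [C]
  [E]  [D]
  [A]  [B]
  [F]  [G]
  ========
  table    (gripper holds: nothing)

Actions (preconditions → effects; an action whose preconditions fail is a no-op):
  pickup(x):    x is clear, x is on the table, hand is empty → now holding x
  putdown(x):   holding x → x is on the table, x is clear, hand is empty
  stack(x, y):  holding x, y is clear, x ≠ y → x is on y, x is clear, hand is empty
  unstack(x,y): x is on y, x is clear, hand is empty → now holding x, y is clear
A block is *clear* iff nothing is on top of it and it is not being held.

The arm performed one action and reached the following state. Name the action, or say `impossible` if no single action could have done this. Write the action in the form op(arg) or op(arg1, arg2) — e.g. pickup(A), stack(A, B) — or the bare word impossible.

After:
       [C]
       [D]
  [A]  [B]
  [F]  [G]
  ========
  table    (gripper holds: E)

target: towers=[F/A; G/B/D/C] holding=E
     unstack(E, A) → towers=[F/A; G/B/D/C] holding=E  ← match
     unstack(C, D) → towers=[F/A/E; G/B/D] holding=C

unstack(E, A)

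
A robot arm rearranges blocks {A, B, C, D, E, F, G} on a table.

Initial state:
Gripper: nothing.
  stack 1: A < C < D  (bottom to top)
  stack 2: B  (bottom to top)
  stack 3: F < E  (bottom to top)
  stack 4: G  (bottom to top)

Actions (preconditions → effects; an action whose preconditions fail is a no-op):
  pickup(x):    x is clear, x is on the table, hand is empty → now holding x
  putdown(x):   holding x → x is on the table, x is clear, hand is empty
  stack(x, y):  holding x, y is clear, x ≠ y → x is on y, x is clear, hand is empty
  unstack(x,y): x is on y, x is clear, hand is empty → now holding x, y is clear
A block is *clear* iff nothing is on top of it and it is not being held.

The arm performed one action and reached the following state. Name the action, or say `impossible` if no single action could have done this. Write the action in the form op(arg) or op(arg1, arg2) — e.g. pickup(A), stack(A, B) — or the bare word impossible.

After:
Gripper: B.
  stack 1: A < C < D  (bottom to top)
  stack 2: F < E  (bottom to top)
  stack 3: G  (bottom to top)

pickup(B)

target: towers=[A/C/D; F/E; G] holding=B
         pickup(B) → towers=[A/C/D; F/E; G] holding=B  ← match
         pickup(G) → towers=[A/C/D; B; F/E] holding=G
     unstack(D, C) → towers=[A/C; B; F/E; G] holding=D
     unstack(E, F) → towers=[A/C/D; B; F; G] holding=E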